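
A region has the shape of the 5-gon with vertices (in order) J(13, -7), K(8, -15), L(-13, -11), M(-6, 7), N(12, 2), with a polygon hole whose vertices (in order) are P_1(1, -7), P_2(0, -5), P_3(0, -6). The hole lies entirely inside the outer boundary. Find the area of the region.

392

Outer boundary:
Apply Gauss's area formula: 2A = Σ (x_i·y_{i+1} − x_{i+1}·y_i), indices taken mod 5.
Σ = (-139) + (-283) + (-157) + (-96) + (-110) = -785
Area = |Σ|/2 = 392.5.
Hole:
Apply Gauss's area formula: 2A = Σ (x_i·y_{i+1} − x_{i+1}·y_i), indices taken mod 3.
Cross-terms: -5, 0, 6  ⇒  Σ = 1
Area = |Σ|/2 = 0.5.
Net area = 392.5 − 0.5 = 392.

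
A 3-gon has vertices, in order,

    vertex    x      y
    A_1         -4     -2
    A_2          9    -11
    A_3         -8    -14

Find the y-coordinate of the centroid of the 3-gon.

-9

Apply the surveyor's formula. First the cross-terms c_i = x_i·y_{i+1} − x_{i+1}·y_i:
  62, -214, -40  ⇒  2A = -192, A = -96.
Then Σ (y_i + y_{i+1})·c_i = 5184, so ȳ = 5184 / (6·(-96)) = -9.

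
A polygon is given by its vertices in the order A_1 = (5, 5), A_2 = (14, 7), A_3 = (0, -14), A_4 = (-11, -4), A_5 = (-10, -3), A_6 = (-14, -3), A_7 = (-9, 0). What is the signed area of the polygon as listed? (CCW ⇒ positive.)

-238

Apply the shoelace (surveyor's) formula: 2A = Σ (x_i·y_{i+1} − x_{i+1}·y_i), indices taken mod 7.
Cross-terms: -35, -196, -154, -7, -12, -27, -45  ⇒  Σ = -476
Signed area = Σ/2 = -238 (negative ⇒ clockwise traversal).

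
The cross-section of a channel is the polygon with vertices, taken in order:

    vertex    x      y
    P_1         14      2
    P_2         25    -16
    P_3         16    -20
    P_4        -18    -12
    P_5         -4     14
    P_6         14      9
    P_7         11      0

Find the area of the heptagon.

Apply the surveyor's formula: 2A = Σ (x_i·y_{i+1} − x_{i+1}·y_i), indices taken mod 7.
P_1→P_2: (14)(-16) − (25)(2) = -274
P_2→P_3: (25)(-20) − (16)(-16) = -244
P_3→P_4: (16)(-12) − (-18)(-20) = -552
P_4→P_5: (-18)(14) − (-4)(-12) = -300
P_5→P_6: (-4)(9) − (14)(14) = -232
P_6→P_7: (14)(0) − (11)(9) = -99
P_7→P_1: (11)(2) − (14)(0) = 22
Σ = -1679
Area = |Σ|/2 = 839.5.

839.5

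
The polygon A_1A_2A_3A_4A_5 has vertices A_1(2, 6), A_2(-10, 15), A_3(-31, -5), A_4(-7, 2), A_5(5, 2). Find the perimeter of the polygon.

86

|A_1A_2| = √((-12)² + (9)²) = √225 = 15
|A_2A_3| = √((-21)² + (-20)²) = √841 = 29
|A_3A_4| = √((24)² + (7)²) = √625 = 25
|A_4A_5| = √((12)² + (0)²) = √144 = 12
|A_5A_1| = √((-3)² + (4)²) = √25 = 5
Perimeter = 15 + 29 + 25 + 12 + 5 = 86.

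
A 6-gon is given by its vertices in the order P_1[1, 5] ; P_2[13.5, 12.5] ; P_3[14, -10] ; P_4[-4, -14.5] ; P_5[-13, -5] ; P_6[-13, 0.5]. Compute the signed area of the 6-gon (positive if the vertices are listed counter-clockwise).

Apply the shoelace formula: 2A = Σ (x_i·y_{i+1} − x_{i+1}·y_i), indices taken mod 6.
P_1→P_2: (1)(12.5) − (13.5)(5) = -55
P_2→P_3: (13.5)(-10) − (14)(12.5) = -310
P_3→P_4: (14)(-14.5) − (-4)(-10) = -243
P_4→P_5: (-4)(-5) − (-13)(-14.5) = -168.5
P_5→P_6: (-13)(0.5) − (-13)(-5) = -71.5
P_6→P_1: (-13)(5) − (1)(0.5) = -65.5
Σ = -913.5
Signed area = Σ/2 = -456.75 (negative ⇒ clockwise traversal).

-456.75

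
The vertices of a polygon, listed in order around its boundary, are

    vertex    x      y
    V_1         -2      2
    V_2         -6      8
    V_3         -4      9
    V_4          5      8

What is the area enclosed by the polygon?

Apply the shoelace formula: 2A = Σ (x_i·y_{i+1} − x_{i+1}·y_i), indices taken mod 4.
Cross-terms: -4, -22, -77, 26  ⇒  Σ = -77
Area = |Σ|/2 = 38.5.

38.5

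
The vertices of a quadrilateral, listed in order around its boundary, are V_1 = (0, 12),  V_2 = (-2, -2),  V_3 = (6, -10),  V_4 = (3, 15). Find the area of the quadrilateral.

106

Apply the shoelace formula: 2A = Σ (x_i·y_{i+1} − x_{i+1}·y_i), indices taken mod 4.
Σ = (24) + (32) + (120) + (36) = 212
Area = |Σ|/2 = 106.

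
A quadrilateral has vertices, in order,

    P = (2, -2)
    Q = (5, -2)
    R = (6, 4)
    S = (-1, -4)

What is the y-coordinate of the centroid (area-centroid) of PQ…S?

Apply the surveyor's formula. First the cross-terms c_i = x_i·y_{i+1} − x_{i+1}·y_i:
  6, 32, -20, 10  ⇒  2A = 28, A = 14.
Then Σ (y_i + y_{i+1})·c_i = -20, so ȳ = -20 / (6·14) = -5/21.

-5/21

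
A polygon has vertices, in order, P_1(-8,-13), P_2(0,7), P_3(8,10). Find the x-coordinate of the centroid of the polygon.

0

Apply Gauss's area formula. First the cross-terms c_i = x_i·y_{i+1} − x_{i+1}·y_i:
  -56, -56, -24  ⇒  2A = -136, A = -68.
Then Σ (x_i + x_{i+1})·c_i = 0, so x̄ = 0 / (6·(-68)) = 0.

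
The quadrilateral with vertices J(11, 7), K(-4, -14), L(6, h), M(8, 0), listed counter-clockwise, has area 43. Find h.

The doubled signed area Σ (x_i y_{i+1} − x_{i+1} y_i) is linear in h.
With h=0 it equals 14; the coefficient of h is -12 (from the two edges through L).
So -12·h + 14 = 2·43 = 86 ⇒ h = -6.

-6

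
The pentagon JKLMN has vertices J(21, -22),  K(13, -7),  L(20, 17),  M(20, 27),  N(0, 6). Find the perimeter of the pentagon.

|JK| = √((-8)² + (15)²) = √289 = 17
|KL| = √((7)² + (24)²) = √625 = 25
|LM| = √((0)² + (10)²) = √100 = 10
|MN| = √((-20)² + (-21)²) = √841 = 29
|NJ| = √((21)² + (-28)²) = √1225 = 35
Perimeter = 17 + 25 + 10 + 29 + 35 = 116.

116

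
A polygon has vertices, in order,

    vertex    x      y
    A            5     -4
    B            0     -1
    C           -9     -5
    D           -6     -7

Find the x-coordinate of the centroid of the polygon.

Apply the shoelace formula. First the cross-terms c_i = x_i·y_{i+1} − x_{i+1}·y_i:
  -5, -9, 33, 59  ⇒  2A = 78, A = 39.
Then Σ (x_i + x_{i+1})·c_i = -498, so x̄ = -498 / (6·39) = -83/39.

-83/39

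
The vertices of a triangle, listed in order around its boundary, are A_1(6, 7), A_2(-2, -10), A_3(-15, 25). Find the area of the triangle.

Apply the surveyor's formula: 2A = Σ (x_i·y_{i+1} − x_{i+1}·y_i), indices taken mod 3.
Σ = (-46) + (-200) + (-255) = -501
Area = |Σ|/2 = 250.5.

250.5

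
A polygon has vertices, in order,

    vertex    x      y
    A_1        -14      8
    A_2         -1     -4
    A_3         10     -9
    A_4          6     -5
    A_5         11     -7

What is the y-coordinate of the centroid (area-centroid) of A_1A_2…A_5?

-1.675

Apply the shoelace formula. First the cross-terms c_i = x_i·y_{i+1} − x_{i+1}·y_i:
  64, 49, 4, 13, -10  ⇒  2A = 120, A = 60.
Then Σ (y_i + y_{i+1})·c_i = -603, so ȳ = -603 / (6·60) = -1.675.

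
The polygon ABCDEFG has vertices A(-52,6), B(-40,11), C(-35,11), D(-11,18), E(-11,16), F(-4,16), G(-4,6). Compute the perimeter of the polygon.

|AB| = √((12)² + (5)²) = √169 = 13
|BC| = √((5)² + (0)²) = √25 = 5
|CD| = √((24)² + (7)²) = √625 = 25
|DE| = √((0)² + (-2)²) = √4 = 2
|EF| = √((7)² + (0)²) = √49 = 7
|FG| = √((0)² + (-10)²) = √100 = 10
|GA| = √((-48)² + (0)²) = √2304 = 48
Perimeter = 13 + 5 + 25 + 2 + 7 + 10 + 48 = 110.

110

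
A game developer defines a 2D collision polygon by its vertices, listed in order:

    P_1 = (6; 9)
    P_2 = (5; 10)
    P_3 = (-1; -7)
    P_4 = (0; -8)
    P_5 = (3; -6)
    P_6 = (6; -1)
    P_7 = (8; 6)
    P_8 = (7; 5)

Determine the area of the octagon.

P_1→P_2: (6)(10) − (5)(9) = 15
P_2→P_3: (5)(-7) − (-1)(10) = -25
P_3→P_4: (-1)(-8) − (0)(-7) = 8
P_4→P_5: (0)(-6) − (3)(-8) = 24
P_5→P_6: (3)(-1) − (6)(-6) = 33
P_6→P_7: (6)(6) − (8)(-1) = 44
P_7→P_8: (8)(5) − (7)(6) = -2
P_8→P_1: (7)(9) − (6)(5) = 33
Σ = 130
Area = |Σ|/2 = 65.

65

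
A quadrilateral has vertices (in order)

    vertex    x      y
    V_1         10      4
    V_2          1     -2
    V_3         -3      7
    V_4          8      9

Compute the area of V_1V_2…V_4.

82

Cross-terms: -24, 1, -83, -58  ⇒  Σ = -164
Area = |Σ|/2 = 82.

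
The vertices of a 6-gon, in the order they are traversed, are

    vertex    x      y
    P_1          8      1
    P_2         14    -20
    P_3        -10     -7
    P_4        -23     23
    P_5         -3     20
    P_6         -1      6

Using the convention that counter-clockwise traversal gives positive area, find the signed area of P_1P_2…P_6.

-650.5

Apply the shoelace formula: 2A = Σ (x_i·y_{i+1} − x_{i+1}·y_i), indices taken mod 6.
Σ = (-174) + (-298) + (-391) + (-391) + (2) + (-49) = -1301
Signed area = Σ/2 = -650.5 (negative ⇒ clockwise traversal).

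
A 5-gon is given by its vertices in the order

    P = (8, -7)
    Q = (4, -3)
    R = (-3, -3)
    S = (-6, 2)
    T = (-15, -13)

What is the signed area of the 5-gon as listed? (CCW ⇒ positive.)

138

Apply the shoelace (surveyor's) formula: 2A = Σ (x_i·y_{i+1} − x_{i+1}·y_i), indices taken mod 5.
Σ = (4) + (-21) + (-24) + (108) + (209) = 276
Signed area = Σ/2 = 138 (positive ⇒ counter-clockwise traversal).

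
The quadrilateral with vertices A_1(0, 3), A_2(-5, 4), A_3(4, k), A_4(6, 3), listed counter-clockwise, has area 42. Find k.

Write out the shoelace sum; only the two edges meeting at A_3 involve k:
2·Area = [((-5)·k − 4·4) + (4·3 − 6·k)] + 33
       = -11·k + 29 = 84
⇒ k = -5.

-5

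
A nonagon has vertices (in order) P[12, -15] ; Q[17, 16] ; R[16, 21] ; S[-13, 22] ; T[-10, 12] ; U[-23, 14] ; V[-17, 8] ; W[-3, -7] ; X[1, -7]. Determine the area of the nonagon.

833.5

P→Q: (12)(16) − (17)(-15) = 447
Q→R: (17)(21) − (16)(16) = 101
R→S: (16)(22) − (-13)(21) = 625
S→T: (-13)(12) − (-10)(22) = 64
T→U: (-10)(14) − (-23)(12) = 136
U→V: (-23)(8) − (-17)(14) = 54
V→W: (-17)(-7) − (-3)(8) = 143
W→X: (-3)(-7) − (1)(-7) = 28
X→P: (1)(-15) − (12)(-7) = 69
Σ = 1667
Area = |Σ|/2 = 833.5.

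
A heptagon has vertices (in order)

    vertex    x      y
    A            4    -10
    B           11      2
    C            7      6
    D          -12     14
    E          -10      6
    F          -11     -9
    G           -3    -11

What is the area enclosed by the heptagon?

Σ = (118) + (52) + (170) + (68) + (156) + (94) + (74) = 732
Area = |Σ|/2 = 366.

366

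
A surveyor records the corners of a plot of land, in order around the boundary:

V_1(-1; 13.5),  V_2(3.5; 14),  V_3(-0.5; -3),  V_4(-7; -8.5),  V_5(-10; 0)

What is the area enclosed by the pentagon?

150.75

Cross-terms: -61.25, -3.5, -16.75, -85, -135  ⇒  Σ = -301.5
Area = |Σ|/2 = 150.75.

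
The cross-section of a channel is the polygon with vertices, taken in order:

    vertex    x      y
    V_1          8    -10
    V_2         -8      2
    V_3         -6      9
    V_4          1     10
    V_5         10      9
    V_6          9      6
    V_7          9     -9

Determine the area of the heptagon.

229

Cross-terms: -64, -60, -69, -91, -21, -135, -18  ⇒  Σ = -458
Area = |Σ|/2 = 229.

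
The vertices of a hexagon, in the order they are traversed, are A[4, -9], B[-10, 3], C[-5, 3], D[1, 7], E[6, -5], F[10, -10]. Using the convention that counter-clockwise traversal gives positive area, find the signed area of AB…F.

-119

Cross-terms: -78, -15, -38, -47, -10, -50  ⇒  Σ = -238
Signed area = Σ/2 = -119 (negative ⇒ clockwise traversal).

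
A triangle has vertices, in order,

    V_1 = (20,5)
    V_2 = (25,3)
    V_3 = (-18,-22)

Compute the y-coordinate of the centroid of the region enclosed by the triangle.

-14/3

Apply Gauss's area formula. First the cross-terms c_i = x_i·y_{i+1} − x_{i+1}·y_i:
  -65, -496, 350  ⇒  2A = -211, A = -105.5.
Then Σ (y_i + y_{i+1})·c_i = 2954, so ȳ = 2954 / (6·(-105.5)) = -14/3.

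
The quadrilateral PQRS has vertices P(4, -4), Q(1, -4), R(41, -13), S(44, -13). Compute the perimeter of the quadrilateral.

88

|PQ| = √((-3)² + (0)²) = √9 = 3
|QR| = √((40)² + (-9)²) = √1681 = 41
|RS| = √((3)² + (0)²) = √9 = 3
|SP| = √((-40)² + (9)²) = √1681 = 41
Perimeter = 3 + 41 + 3 + 41 = 88.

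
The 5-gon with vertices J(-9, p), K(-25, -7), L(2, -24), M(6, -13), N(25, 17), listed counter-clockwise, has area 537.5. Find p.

-6

Write out the shoelace sum; only the two edges meeting at J involve p:
2·Area = [(25·p − (-9)·17) + ((-9)·(-7) − (-25)·p)] + 1159
       = 50·p + 1375 = 1075
⇒ p = -6.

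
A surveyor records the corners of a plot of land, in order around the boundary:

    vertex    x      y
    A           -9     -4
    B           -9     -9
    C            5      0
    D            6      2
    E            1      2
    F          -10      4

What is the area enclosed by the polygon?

105

Apply the surveyor's formula: 2A = Σ (x_i·y_{i+1} − x_{i+1}·y_i), indices taken mod 6.
A→B: (-9)(-9) − (-9)(-4) = 45
B→C: (-9)(0) − (5)(-9) = 45
C→D: (5)(2) − (6)(0) = 10
D→E: (6)(2) − (1)(2) = 10
E→F: (1)(4) − (-10)(2) = 24
F→A: (-10)(-4) − (-9)(4) = 76
Σ = 210
Area = |Σ|/2 = 105.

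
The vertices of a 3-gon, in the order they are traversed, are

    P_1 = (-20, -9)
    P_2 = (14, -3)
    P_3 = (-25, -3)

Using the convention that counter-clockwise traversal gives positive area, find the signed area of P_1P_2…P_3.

117

Apply the shoelace (surveyor's) formula: 2A = Σ (x_i·y_{i+1} − x_{i+1}·y_i), indices taken mod 3.
Σ = (186) + (-117) + (165) = 234
Signed area = Σ/2 = 117 (positive ⇒ counter-clockwise traversal).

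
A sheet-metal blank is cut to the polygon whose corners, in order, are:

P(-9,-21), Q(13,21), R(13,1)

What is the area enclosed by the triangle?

Σ = (84) + (-260) + (-264) = -440
Area = |Σ|/2 = 220.

220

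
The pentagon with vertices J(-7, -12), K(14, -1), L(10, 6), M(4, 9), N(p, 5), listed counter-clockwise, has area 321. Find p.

-12

Write out the shoelace sum; only the two edges meeting at N involve p:
2·Area = [(4·5 − p·9) + (p·(-12) − (-7)·5)] + 335
       = -21·p + 390 = 642
⇒ p = -12.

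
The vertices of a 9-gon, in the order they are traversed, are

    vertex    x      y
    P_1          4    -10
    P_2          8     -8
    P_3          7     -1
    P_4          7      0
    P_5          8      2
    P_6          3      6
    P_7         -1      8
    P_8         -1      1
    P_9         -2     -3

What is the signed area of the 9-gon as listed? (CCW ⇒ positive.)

116.5

Apply Gauss's area formula: 2A = Σ (x_i·y_{i+1} − x_{i+1}·y_i), indices taken mod 9.
P_1→P_2: (4)(-8) − (8)(-10) = 48
P_2→P_3: (8)(-1) − (7)(-8) = 48
P_3→P_4: (7)(0) − (7)(-1) = 7
P_4→P_5: (7)(2) − (8)(0) = 14
P_5→P_6: (8)(6) − (3)(2) = 42
P_6→P_7: (3)(8) − (-1)(6) = 30
P_7→P_8: (-1)(1) − (-1)(8) = 7
P_8→P_9: (-1)(-3) − (-2)(1) = 5
P_9→P_1: (-2)(-10) − (4)(-3) = 32
Σ = 233
Signed area = Σ/2 = 116.5 (positive ⇒ counter-clockwise traversal).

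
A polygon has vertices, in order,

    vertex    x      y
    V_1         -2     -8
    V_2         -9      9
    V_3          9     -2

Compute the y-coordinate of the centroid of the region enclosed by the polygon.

-1/3

Apply the surveyor's formula. First the cross-terms c_i = x_i·y_{i+1} − x_{i+1}·y_i:
  -90, -63, -76  ⇒  2A = -229, A = -114.5.
Then Σ (y_i + y_{i+1})·c_i = 229, so ȳ = 229 / (6·(-114.5)) = -1/3.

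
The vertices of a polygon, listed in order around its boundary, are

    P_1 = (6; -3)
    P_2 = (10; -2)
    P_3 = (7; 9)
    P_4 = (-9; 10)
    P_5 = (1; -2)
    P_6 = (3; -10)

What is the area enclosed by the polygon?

164

P_1→P_2: (6)(-2) − (10)(-3) = 18
P_2→P_3: (10)(9) − (7)(-2) = 104
P_3→P_4: (7)(10) − (-9)(9) = 151
P_4→P_5: (-9)(-2) − (1)(10) = 8
P_5→P_6: (1)(-10) − (3)(-2) = -4
P_6→P_1: (3)(-3) − (6)(-10) = 51
Σ = 328
Area = |Σ|/2 = 164.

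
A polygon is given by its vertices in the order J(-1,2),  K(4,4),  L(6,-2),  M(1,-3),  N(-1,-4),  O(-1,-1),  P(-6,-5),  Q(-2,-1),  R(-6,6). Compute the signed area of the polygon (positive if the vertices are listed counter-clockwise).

-49.5

Apply the shoelace (surveyor's) formula: 2A = Σ (x_i·y_{i+1} − x_{i+1}·y_i), indices taken mod 9.
J→K: (-1)(4) − (4)(2) = -12
K→L: (4)(-2) − (6)(4) = -32
L→M: (6)(-3) − (1)(-2) = -16
M→N: (1)(-4) − (-1)(-3) = -7
N→O: (-1)(-1) − (-1)(-4) = -3
O→P: (-1)(-5) − (-6)(-1) = -1
P→Q: (-6)(-1) − (-2)(-5) = -4
Q→R: (-2)(6) − (-6)(-1) = -18
R→J: (-6)(2) − (-1)(6) = -6
Σ = -99
Signed area = Σ/2 = -49.5 (negative ⇒ clockwise traversal).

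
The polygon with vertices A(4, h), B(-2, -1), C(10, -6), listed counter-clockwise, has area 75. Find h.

9

The doubled signed area Σ (x_i y_{i+1} − x_{i+1} y_i) is linear in h.
With h=0 it equals 42; the coefficient of h is 12 (from the two edges through A).
So 12·h + 42 = 2·75 = 150 ⇒ h = 9.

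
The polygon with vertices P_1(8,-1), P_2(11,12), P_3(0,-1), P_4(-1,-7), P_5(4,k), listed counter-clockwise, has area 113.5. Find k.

-12

The doubled signed area Σ (x_i y_{i+1} − x_{i+1} y_i) is linear in k.
With k=0 it equals 119; the coefficient of k is -9 (from the two edges through P_5).
So -9·k + 119 = 2·113.5 = 227 ⇒ k = -12.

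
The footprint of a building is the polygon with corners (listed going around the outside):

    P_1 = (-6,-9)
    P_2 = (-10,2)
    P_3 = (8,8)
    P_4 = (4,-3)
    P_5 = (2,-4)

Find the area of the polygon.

Apply the shoelace (surveyor's) formula: 2A = Σ (x_i·y_{i+1} − x_{i+1}·y_i), indices taken mod 5.
Σ = (-102) + (-96) + (-56) + (-10) + (-42) = -306
Area = |Σ|/2 = 153.

153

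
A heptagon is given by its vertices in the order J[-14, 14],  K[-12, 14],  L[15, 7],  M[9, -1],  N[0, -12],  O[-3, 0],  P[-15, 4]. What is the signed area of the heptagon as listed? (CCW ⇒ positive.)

-355

Apply Gauss's area formula: 2A = Σ (x_i·y_{i+1} − x_{i+1}·y_i), indices taken mod 7.
J→K: (-14)(14) − (-12)(14) = -28
K→L: (-12)(7) − (15)(14) = -294
L→M: (15)(-1) − (9)(7) = -78
M→N: (9)(-12) − (0)(-1) = -108
N→O: (0)(0) − (-3)(-12) = -36
O→P: (-3)(4) − (-15)(0) = -12
P→J: (-15)(14) − (-14)(4) = -154
Σ = -710
Signed area = Σ/2 = -355 (negative ⇒ clockwise traversal).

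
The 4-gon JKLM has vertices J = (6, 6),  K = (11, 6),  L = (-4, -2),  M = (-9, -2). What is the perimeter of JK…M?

|JK| = √((5)² + (0)²) = √25 = 5
|KL| = √((-15)² + (-8)²) = √289 = 17
|LM| = √((-5)² + (0)²) = √25 = 5
|MJ| = √((15)² + (8)²) = √289 = 17
Perimeter = 5 + 17 + 5 + 17 = 44.

44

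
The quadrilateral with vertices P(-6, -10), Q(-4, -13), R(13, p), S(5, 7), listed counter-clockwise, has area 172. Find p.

Write out the shoelace sum; only the two edges meeting at R involve p:
2·Area = [((-4)·p − 13·(-13)) + (13·7 − 5·p)] + 30
       = -9·p + 290 = 344
⇒ p = -6.

-6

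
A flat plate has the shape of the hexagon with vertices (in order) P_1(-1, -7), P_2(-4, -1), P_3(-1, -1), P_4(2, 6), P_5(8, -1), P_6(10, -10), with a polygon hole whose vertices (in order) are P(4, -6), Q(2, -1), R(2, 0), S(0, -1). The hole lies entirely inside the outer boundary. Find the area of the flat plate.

Outer boundary:
Apply the shoelace (surveyor's) formula: 2A = Σ (x_i·y_{i+1} − x_{i+1}·y_i), indices taken mod 6.
Σ = (-27) + (3) + (-4) + (-50) + (-70) + (-80) = -228
Area = |Σ|/2 = 114.
Hole:
Σ = (8) + (2) + (-2) + (4) = 12
Area = |Σ|/2 = 6.
Net area = 114 − 6 = 108.

108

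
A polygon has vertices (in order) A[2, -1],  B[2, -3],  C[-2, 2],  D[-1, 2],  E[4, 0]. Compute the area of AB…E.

10

Apply the surveyor's formula: 2A = Σ (x_i·y_{i+1} − x_{i+1}·y_i), indices taken mod 5.
Σ = (-4) + (-2) + (-2) + (-8) + (-4) = -20
Area = |Σ|/2 = 10.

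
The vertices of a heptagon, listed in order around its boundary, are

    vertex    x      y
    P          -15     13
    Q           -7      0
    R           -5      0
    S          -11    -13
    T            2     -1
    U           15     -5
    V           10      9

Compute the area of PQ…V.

324

Cross-terms: 91, 0, 65, 37, 5, 185, 265  ⇒  Σ = 648
Area = |Σ|/2 = 324.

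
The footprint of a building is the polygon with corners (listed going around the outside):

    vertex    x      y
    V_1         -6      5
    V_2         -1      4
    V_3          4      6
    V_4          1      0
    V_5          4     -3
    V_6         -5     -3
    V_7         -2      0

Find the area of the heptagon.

Apply the surveyor's formula: 2A = Σ (x_i·y_{i+1} − x_{i+1}·y_i), indices taken mod 7.
V_1→V_2: (-6)(4) − (-1)(5) = -19
V_2→V_3: (-1)(6) − (4)(4) = -22
V_3→V_4: (4)(0) − (1)(6) = -6
V_4→V_5: (1)(-3) − (4)(0) = -3
V_5→V_6: (4)(-3) − (-5)(-3) = -27
V_6→V_7: (-5)(0) − (-2)(-3) = -6
V_7→V_1: (-2)(5) − (-6)(0) = -10
Σ = -93
Area = |Σ|/2 = 46.5.

46.5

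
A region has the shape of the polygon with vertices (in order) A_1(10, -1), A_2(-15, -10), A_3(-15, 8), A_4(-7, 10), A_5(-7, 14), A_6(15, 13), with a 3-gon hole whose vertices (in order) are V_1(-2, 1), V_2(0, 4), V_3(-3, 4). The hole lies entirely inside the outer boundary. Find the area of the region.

472

Outer boundary:
Cross-terms: -115, -270, -94, -28, -301, -145  ⇒  Σ = -953
Area = |Σ|/2 = 476.5.
Hole:
Apply the shoelace (surveyor's) formula: 2A = Σ (x_i·y_{i+1} − x_{i+1}·y_i), indices taken mod 3.
Σ = (-8) + (12) + (5) = 9
Area = |Σ|/2 = 4.5.
Net area = 476.5 − 4.5 = 472.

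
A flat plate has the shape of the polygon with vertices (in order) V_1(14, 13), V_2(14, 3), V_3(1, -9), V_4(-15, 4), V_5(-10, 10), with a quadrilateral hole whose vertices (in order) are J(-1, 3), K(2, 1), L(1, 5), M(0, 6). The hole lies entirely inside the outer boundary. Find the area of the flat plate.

383

Outer boundary:
Apply Gauss's area formula: 2A = Σ (x_i·y_{i+1} − x_{i+1}·y_i), indices taken mod 5.
Σ = (-140) + (-129) + (-131) + (-110) + (-270) = -780
Area = |Σ|/2 = 390.
Hole:
Apply the surveyor's formula: 2A = Σ (x_i·y_{i+1} − x_{i+1}·y_i), indices taken mod 4.
Σ = (-7) + (9) + (6) + (6) = 14
Area = |Σ|/2 = 7.
Net area = 390 − 7 = 383.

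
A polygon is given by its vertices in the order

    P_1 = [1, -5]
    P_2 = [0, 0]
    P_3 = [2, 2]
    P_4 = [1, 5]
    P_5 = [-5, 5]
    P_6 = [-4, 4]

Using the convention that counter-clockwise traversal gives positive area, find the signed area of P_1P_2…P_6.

Σ = (0) + (0) + (8) + (30) + (0) + (16) = 54
Signed area = Σ/2 = 27 (positive ⇒ counter-clockwise traversal).

27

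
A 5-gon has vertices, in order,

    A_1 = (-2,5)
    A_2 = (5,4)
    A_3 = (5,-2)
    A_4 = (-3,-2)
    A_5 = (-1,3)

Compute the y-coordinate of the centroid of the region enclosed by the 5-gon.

296/267

Apply the shoelace (surveyor's) formula. First the cross-terms c_i = x_i·y_{i+1} − x_{i+1}·y_i:
  -33, -30, -16, -11, 1  ⇒  2A = -89, A = -44.5.
Then Σ (y_i + y_{i+1})·c_i = -296, so ȳ = -296 / (6·(-44.5)) = 296/267.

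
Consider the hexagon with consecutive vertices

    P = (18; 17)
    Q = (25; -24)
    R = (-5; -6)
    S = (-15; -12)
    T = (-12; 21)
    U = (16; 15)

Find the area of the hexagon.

P→Q: (18)(-24) − (25)(17) = -857
Q→R: (25)(-6) − (-5)(-24) = -270
R→S: (-5)(-12) − (-15)(-6) = -30
S→T: (-15)(21) − (-12)(-12) = -459
T→U: (-12)(15) − (16)(21) = -516
U→P: (16)(17) − (18)(15) = 2
Σ = -2130
Area = |Σ|/2 = 1065.

1065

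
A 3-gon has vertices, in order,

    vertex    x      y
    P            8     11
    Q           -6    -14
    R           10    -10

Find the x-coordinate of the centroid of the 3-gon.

Apply the shoelace formula. First the cross-terms c_i = x_i·y_{i+1} − x_{i+1}·y_i:
  -46, 200, 190  ⇒  2A = 344, A = 172.
Then Σ (x_i + x_{i+1})·c_i = 4128, so x̄ = 4128 / (6·172) = 4.

4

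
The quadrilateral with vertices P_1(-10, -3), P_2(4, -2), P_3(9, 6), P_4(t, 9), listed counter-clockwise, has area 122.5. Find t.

The doubled signed area Σ (x_i y_{i+1} − x_{i+1} y_i) is linear in t.
With t=0 it equals 245; the coefficient of t is -9 (from the two edges through P_4).
So -9·t + 245 = 2·122.5 = 245 ⇒ t = 0.

0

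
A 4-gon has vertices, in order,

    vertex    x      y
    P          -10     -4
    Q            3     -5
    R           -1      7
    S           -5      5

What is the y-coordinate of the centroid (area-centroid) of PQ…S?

-16/89

Apply the surveyor's formula. First the cross-terms c_i = x_i·y_{i+1} − x_{i+1}·y_i:
  62, 16, 30, 70  ⇒  2A = 178, A = 89.
Then Σ (y_i + y_{i+1})·c_i = -96, so ȳ = -96 / (6·89) = -16/89.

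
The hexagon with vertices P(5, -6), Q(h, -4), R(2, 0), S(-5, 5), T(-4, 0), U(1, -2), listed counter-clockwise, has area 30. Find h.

5

Write out the shoelace sum; only the two edges meeting at Q involve h:
2·Area = [(5·(-4) − h·(-6)) + (h·0 − 2·(-4))] + 42
       = 6·h + 30 = 60
⇒ h = 5.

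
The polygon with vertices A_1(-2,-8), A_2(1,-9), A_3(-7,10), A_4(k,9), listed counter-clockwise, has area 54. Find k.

Write out the shoelace sum; only the two edges meeting at A_4 involve k:
2·Area = [((-7)·9 − k·10) + (k·(-8) − (-2)·9)] + -27
       = -18·k + -72 = 108
⇒ k = -10.

-10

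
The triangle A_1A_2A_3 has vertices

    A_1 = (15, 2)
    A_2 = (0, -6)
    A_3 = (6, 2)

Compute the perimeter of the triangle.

36

|A_1A_2| = √((-15)² + (-8)²) = √289 = 17
|A_2A_3| = √((6)² + (8)²) = √100 = 10
|A_3A_1| = √((9)² + (0)²) = √81 = 9
Perimeter = 17 + 10 + 9 = 36.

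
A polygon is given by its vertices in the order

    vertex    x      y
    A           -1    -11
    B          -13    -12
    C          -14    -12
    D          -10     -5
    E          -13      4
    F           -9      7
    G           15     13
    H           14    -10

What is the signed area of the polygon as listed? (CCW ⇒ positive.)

Apply the shoelace (surveyor's) formula: 2A = Σ (x_i·y_{i+1} − x_{i+1}·y_i), indices taken mod 8.
Σ = (-131) + (-12) + (-50) + (-105) + (-55) + (-222) + (-332) + (-164) = -1071
Signed area = Σ/2 = -535.5 (negative ⇒ clockwise traversal).

-535.5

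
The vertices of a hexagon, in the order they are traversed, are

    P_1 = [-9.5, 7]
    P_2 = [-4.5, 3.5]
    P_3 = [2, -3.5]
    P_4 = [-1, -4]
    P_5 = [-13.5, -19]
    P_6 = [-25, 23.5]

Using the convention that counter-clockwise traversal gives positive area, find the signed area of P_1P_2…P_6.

P_1→P_2: (-9.5)(3.5) − (-4.5)(7) = -1.75
P_2→P_3: (-4.5)(-3.5) − (2)(3.5) = 8.75
P_3→P_4: (2)(-4) − (-1)(-3.5) = -11.5
P_4→P_5: (-1)(-19) − (-13.5)(-4) = -35
P_5→P_6: (-13.5)(23.5) − (-25)(-19) = -792.25
P_6→P_1: (-25)(7) − (-9.5)(23.5) = 48.25
Σ = -783.5
Signed area = Σ/2 = -391.75 (negative ⇒ clockwise traversal).

-391.75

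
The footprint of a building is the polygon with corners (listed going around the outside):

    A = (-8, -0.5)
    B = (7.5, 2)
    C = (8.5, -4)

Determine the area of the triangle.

Cross-terms: -12.25, -47, -36.25  ⇒  Σ = -95.5
Area = |Σ|/2 = 47.75.

47.75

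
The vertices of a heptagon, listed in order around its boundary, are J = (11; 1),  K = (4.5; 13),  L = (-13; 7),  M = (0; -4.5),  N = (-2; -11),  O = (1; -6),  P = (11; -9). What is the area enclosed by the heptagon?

289.25

Cross-terms: 138.5, 200.5, 58.5, -9, 23, 57, 110  ⇒  Σ = 578.5
Area = |Σ|/2 = 289.25.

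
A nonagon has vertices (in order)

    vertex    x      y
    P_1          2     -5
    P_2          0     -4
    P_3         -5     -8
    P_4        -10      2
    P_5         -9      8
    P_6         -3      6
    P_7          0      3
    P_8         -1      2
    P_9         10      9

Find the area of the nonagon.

156.5

Σ = (-8) + (-20) + (-90) + (-62) + (-30) + (-9) + (3) + (-29) + (-68) = -313
Area = |Σ|/2 = 156.5.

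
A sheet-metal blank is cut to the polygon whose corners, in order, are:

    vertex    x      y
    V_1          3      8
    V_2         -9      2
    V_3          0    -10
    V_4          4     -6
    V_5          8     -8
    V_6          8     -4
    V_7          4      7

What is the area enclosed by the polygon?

169.5

Apply the shoelace (surveyor's) formula: 2A = Σ (x_i·y_{i+1} − x_{i+1}·y_i), indices taken mod 7.
Cross-terms: 78, 90, 40, 16, 32, 72, 11  ⇒  Σ = 339
Area = |Σ|/2 = 169.5.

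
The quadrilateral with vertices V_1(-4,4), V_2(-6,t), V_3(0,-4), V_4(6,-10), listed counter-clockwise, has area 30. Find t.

Write out the shoelace sum; only the two edges meeting at V_2 involve t:
2·Area = [((-4)·t − (-6)·4) + ((-6)·(-4) − 0·t)] + 8
       = -4·t + 56 = 60
⇒ t = -1.

-1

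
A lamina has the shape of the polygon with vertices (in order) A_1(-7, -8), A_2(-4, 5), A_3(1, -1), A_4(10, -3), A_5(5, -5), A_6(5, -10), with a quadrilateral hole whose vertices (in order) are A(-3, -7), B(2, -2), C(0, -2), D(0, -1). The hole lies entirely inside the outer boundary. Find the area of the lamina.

Outer boundary:
Apply the shoelace formula: 2A = Σ (x_i·y_{i+1} − x_{i+1}·y_i), indices taken mod 6.
Σ = (-67) + (-1) + (7) + (-35) + (-25) + (-110) = -231
Area = |Σ|/2 = 115.5.
Hole:
Apply the surveyor's formula: 2A = Σ (x_i·y_{i+1} − x_{i+1}·y_i), indices taken mod 4.
A→B: (-3)(-2) − (2)(-7) = 20
B→C: (2)(-2) − (0)(-2) = -4
C→D: (0)(-1) − (0)(-2) = 0
D→A: (0)(-7) − (-3)(-1) = -3
Σ = 13
Area = |Σ|/2 = 6.5.
Net area = 115.5 − 6.5 = 109.

109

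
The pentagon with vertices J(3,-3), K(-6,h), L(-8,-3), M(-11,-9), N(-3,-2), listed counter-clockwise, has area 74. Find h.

9

The doubled signed area Σ (x_i y_{i+1} − x_{i+1} y_i) is linear in h.
With h=0 it equals 49; the coefficient of h is 11 (from the two edges through K).
So 11·h + 49 = 2·74 = 148 ⇒ h = 9.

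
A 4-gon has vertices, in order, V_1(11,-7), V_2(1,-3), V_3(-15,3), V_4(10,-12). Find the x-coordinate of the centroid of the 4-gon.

23/12

Apply the surveyor's formula. First the cross-terms c_i = x_i·y_{i+1} − x_{i+1}·y_i:
  -26, -42, 150, 62  ⇒  2A = 144, A = 72.
Then Σ (x_i + x_{i+1})·c_i = 828, so x̄ = 828 / (6·72) = 23/12.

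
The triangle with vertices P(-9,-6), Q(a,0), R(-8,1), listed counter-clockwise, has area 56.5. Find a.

Write out the shoelace sum; only the two edges meeting at Q involve a:
2·Area = [((-9)·0 − a·(-6)) + (a·1 − (-8)·0)] + 57
       = 7·a + 57 = 113
⇒ a = 8.

8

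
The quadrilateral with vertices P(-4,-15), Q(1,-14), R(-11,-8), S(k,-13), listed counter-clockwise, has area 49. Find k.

The doubled signed area Σ (x_i y_{i+1} − x_{i+1} y_i) is linear in k.
With k=0 it equals 0; the coefficient of k is -7 (from the two edges through S).
So -7·k + 0 = 2·49 = 98 ⇒ k = -14.

-14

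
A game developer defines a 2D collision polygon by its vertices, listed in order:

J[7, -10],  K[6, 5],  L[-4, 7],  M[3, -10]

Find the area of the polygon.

Cross-terms: 95, 62, 19, 40  ⇒  Σ = 216
Area = |Σ|/2 = 108.

108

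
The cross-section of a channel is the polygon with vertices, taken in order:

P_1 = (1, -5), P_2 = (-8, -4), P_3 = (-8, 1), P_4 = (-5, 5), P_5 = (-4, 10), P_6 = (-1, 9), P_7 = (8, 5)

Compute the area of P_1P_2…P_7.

148.5

Apply the shoelace formula: 2A = Σ (x_i·y_{i+1} − x_{i+1}·y_i), indices taken mod 7.
Σ = (-44) + (-40) + (-35) + (-30) + (-26) + (-77) + (-45) = -297
Area = |Σ|/2 = 148.5.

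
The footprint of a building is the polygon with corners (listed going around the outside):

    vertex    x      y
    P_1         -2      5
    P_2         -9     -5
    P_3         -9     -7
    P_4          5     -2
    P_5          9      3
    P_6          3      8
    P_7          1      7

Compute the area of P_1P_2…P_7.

127

Apply the shoelace formula: 2A = Σ (x_i·y_{i+1} − x_{i+1}·y_i), indices taken mod 7.
Σ = (55) + (18) + (53) + (33) + (63) + (13) + (19) = 254
Area = |Σ|/2 = 127.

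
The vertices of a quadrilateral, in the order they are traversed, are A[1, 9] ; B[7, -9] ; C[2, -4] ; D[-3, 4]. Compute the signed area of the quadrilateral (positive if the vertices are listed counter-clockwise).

-58.5

Σ = (-72) + (-10) + (-4) + (-31) = -117
Signed area = Σ/2 = -58.5 (negative ⇒ clockwise traversal).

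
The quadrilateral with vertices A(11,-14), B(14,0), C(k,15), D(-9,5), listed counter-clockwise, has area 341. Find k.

The doubled signed area Σ (x_i y_{i+1} − x_{i+1} y_i) is linear in k.
With k=0 it equals 612; the coefficient of k is 5 (from the two edges through C).
So 5·k + 612 = 2·341 = 682 ⇒ k = 14.

14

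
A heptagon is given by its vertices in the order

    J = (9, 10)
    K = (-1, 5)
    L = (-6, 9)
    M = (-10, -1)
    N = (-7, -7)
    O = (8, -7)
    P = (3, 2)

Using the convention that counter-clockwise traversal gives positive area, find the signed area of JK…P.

194.5

Apply Gauss's area formula: 2A = Σ (x_i·y_{i+1} − x_{i+1}·y_i), indices taken mod 7.
Σ = (55) + (21) + (96) + (63) + (105) + (37) + (12) = 389
Signed area = Σ/2 = 194.5 (positive ⇒ counter-clockwise traversal).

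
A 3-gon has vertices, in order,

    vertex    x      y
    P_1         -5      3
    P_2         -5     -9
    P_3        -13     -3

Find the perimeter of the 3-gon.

|P_1P_2| = √((0)² + (-12)²) = √144 = 12
|P_2P_3| = √((-8)² + (6)²) = √100 = 10
|P_3P_1| = √((8)² + (6)²) = √100 = 10
Perimeter = 12 + 10 + 10 = 32.

32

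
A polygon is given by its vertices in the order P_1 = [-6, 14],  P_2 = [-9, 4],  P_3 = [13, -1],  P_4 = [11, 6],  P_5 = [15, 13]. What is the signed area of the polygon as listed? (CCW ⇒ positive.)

244.5

Apply the shoelace (surveyor's) formula: 2A = Σ (x_i·y_{i+1} − x_{i+1}·y_i), indices taken mod 5.
Σ = (102) + (-43) + (89) + (53) + (288) = 489
Signed area = Σ/2 = 244.5 (positive ⇒ counter-clockwise traversal).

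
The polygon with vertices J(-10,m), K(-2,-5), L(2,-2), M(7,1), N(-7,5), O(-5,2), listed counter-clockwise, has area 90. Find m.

The doubled signed area Σ (x_i y_{i+1} − x_{i+1} y_i) is linear in m.
With m=0 it equals 153; the coefficient of m is -3 (from the two edges through J).
So -3·m + 153 = 2·90 = 180 ⇒ m = -9.

-9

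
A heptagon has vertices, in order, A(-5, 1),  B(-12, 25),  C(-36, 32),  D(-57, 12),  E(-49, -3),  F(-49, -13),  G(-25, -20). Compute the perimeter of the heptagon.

|AB| = √((-7)² + (24)²) = √625 = 25
|BC| = √((-24)² + (7)²) = √625 = 25
|CD| = √((-21)² + (-20)²) = √841 = 29
|DE| = √((8)² + (-15)²) = √289 = 17
|EF| = √((0)² + (-10)²) = √100 = 10
|FG| = √((24)² + (-7)²) = √625 = 25
|GA| = √((20)² + (21)²) = √841 = 29
Perimeter = 25 + 25 + 29 + 17 + 10 + 25 + 29 = 160.

160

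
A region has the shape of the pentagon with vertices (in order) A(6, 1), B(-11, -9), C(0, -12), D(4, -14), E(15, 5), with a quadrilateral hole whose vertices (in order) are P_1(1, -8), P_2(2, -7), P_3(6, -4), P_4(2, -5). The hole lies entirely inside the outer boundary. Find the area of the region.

171

Outer boundary:
Cross-terms: -43, 132, 48, 230, -15  ⇒  Σ = 352
Area = |Σ|/2 = 176.
Hole:
Apply the shoelace (surveyor's) formula: 2A = Σ (x_i·y_{i+1} − x_{i+1}·y_i), indices taken mod 4.
Cross-terms: 9, 34, -22, -11  ⇒  Σ = 10
Area = |Σ|/2 = 5.
Net area = 176 − 5 = 171.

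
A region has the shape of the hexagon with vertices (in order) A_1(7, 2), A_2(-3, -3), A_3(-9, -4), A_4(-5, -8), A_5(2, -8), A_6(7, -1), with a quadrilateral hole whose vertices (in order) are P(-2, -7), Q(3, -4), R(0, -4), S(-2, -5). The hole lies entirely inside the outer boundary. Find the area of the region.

Outer boundary:
Apply the surveyor's formula: 2A = Σ (x_i·y_{i+1} − x_{i+1}·y_i), indices taken mod 6.
A_1→A_2: (7)(-3) − (-3)(2) = -15
A_2→A_3: (-3)(-4) − (-9)(-3) = -15
A_3→A_4: (-9)(-8) − (-5)(-4) = 52
A_4→A_5: (-5)(-8) − (2)(-8) = 56
A_5→A_6: (2)(-1) − (7)(-8) = 54
A_6→A_1: (7)(2) − (7)(-1) = 21
Σ = 153
Area = |Σ|/2 = 76.5.
Hole:
P→Q: (-2)(-4) − (3)(-7) = 29
Q→R: (3)(-4) − (0)(-4) = -12
R→S: (0)(-5) − (-2)(-4) = -8
S→P: (-2)(-7) − (-2)(-5) = 4
Σ = 13
Area = |Σ|/2 = 6.5.
Net area = 76.5 − 6.5 = 70.

70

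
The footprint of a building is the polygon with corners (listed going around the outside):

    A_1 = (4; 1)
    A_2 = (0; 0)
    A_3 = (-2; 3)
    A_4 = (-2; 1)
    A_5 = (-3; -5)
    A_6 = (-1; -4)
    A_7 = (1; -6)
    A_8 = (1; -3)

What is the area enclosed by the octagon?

25

Apply the surveyor's formula: 2A = Σ (x_i·y_{i+1} − x_{i+1}·y_i), indices taken mod 8.
Cross-terms: 0, 0, 4, 13, 7, 10, 3, 13  ⇒  Σ = 50
Area = |Σ|/2 = 25.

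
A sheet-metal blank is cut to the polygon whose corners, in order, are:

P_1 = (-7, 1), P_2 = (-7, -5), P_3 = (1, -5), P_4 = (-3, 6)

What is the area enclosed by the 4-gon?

56

Apply the surveyor's formula: 2A = Σ (x_i·y_{i+1} − x_{i+1}·y_i), indices taken mod 4.
Σ = (42) + (40) + (-9) + (39) = 112
Area = |Σ|/2 = 56.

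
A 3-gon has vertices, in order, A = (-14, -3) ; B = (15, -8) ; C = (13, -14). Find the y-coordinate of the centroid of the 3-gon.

-25/3

Apply the surveyor's formula. First the cross-terms c_i = x_i·y_{i+1} − x_{i+1}·y_i:
  157, -106, -235  ⇒  2A = -184, A = -92.
Then Σ (y_i + y_{i+1})·c_i = 4600, so ȳ = 4600 / (6·(-92)) = -25/3.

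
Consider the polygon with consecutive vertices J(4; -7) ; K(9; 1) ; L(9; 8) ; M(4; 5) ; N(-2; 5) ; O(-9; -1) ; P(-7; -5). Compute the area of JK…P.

163.5

Apply the shoelace formula: 2A = Σ (x_i·y_{i+1} − x_{i+1}·y_i), indices taken mod 7.
Σ = (67) + (63) + (13) + (30) + (47) + (38) + (69) = 327
Area = |Σ|/2 = 163.5.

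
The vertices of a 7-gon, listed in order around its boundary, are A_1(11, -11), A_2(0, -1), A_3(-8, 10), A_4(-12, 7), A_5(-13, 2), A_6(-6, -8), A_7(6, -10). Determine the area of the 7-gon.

Σ = (-11) + (-8) + (64) + (67) + (116) + (108) + (44) = 380
Area = |Σ|/2 = 190.

190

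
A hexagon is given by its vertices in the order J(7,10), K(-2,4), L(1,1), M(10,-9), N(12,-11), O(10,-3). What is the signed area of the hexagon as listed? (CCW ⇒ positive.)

Cross-terms: 48, -6, -19, -2, 74, 121  ⇒  Σ = 216
Signed area = Σ/2 = 108 (positive ⇒ counter-clockwise traversal).

108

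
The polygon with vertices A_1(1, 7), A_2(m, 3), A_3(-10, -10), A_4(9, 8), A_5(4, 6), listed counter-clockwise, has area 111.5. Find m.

-8

Write out the shoelace sum; only the two edges meeting at A_2 involve m:
2·Area = [(1·3 − m·7) + (m·(-10) − (-10)·3)] + 54
       = -17·m + 87 = 223
⇒ m = -8.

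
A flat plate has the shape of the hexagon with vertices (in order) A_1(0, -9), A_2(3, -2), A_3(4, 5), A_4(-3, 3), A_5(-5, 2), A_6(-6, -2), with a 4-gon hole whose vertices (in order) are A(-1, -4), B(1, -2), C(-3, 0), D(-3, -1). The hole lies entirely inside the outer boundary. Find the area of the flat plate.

74

Outer boundary:
Apply the shoelace formula: 2A = Σ (x_i·y_{i+1} − x_{i+1}·y_i), indices taken mod 6.
A_1→A_2: (0)(-2) − (3)(-9) = 27
A_2→A_3: (3)(5) − (4)(-2) = 23
A_3→A_4: (4)(3) − (-3)(5) = 27
A_4→A_5: (-3)(2) − (-5)(3) = 9
A_5→A_6: (-5)(-2) − (-6)(2) = 22
A_6→A_1: (-6)(-9) − (0)(-2) = 54
Σ = 162
Area = |Σ|/2 = 81.
Hole:
A→B: (-1)(-2) − (1)(-4) = 6
B→C: (1)(0) − (-3)(-2) = -6
C→D: (-3)(-1) − (-3)(0) = 3
D→A: (-3)(-4) − (-1)(-1) = 11
Σ = 14
Area = |Σ|/2 = 7.
Net area = 81 − 7 = 74.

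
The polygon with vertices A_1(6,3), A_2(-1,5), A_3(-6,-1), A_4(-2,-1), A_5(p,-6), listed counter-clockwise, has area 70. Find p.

Write out the shoelace sum; only the two edges meeting at A_5 involve p:
2·Area = [((-2)·(-6) − p·(-1)) + (p·3 − 6·(-6))] + 68
       = 4·p + 116 = 140
⇒ p = 6.

6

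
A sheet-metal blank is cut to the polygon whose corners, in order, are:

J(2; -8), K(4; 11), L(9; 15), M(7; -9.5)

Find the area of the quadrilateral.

Apply the shoelace formula: 2A = Σ (x_i·y_{i+1} − x_{i+1}·y_i), indices taken mod 4.
J→K: (2)(11) − (4)(-8) = 54
K→L: (4)(15) − (9)(11) = -39
L→M: (9)(-9.5) − (7)(15) = -190.5
M→J: (7)(-8) − (2)(-9.5) = -37
Σ = -212.5
Area = |Σ|/2 = 106.25.

106.25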